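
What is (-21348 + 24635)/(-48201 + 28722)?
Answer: -3287/19479 ≈ -0.16875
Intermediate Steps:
(-21348 + 24635)/(-48201 + 28722) = 3287/(-19479) = 3287*(-1/19479) = -3287/19479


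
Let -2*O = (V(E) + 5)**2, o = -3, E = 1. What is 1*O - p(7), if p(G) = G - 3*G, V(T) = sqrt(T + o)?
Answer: 5/2 - 5*I*sqrt(2) ≈ 2.5 - 7.0711*I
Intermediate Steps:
V(T) = sqrt(-3 + T) (V(T) = sqrt(T - 3) = sqrt(-3 + T))
O = -(5 + I*sqrt(2))**2/2 (O = -(sqrt(-3 + 1) + 5)**2/2 = -(sqrt(-2) + 5)**2/2 = -(I*sqrt(2) + 5)**2/2 = -(5 + I*sqrt(2))**2/2 ≈ -11.5 - 7.0711*I)
p(G) = -2*G
1*O - p(7) = 1*(-(5 + I*sqrt(2))**2/2) - (-2)*7 = -(5 + I*sqrt(2))**2/2 - 1*(-14) = -(5 + I*sqrt(2))**2/2 + 14 = 14 - (5 + I*sqrt(2))**2/2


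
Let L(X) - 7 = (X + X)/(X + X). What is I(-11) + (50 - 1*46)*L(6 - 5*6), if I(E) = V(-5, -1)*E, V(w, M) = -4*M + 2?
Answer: -34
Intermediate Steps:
V(w, M) = 2 - 4*M
L(X) = 8 (L(X) = 7 + (X + X)/(X + X) = 7 + (2*X)/((2*X)) = 7 + (2*X)*(1/(2*X)) = 7 + 1 = 8)
I(E) = 6*E (I(E) = (2 - 4*(-1))*E = (2 + 4)*E = 6*E)
I(-11) + (50 - 1*46)*L(6 - 5*6) = 6*(-11) + (50 - 1*46)*8 = -66 + (50 - 46)*8 = -66 + 4*8 = -66 + 32 = -34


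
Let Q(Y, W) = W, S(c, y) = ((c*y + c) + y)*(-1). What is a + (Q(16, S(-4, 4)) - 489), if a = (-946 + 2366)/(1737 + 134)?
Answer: -883563/1871 ≈ -472.24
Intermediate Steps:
S(c, y) = -c - y - c*y (S(c, y) = ((c + c*y) + y)*(-1) = (c + y + c*y)*(-1) = -c - y - c*y)
a = 1420/1871 ≈ 0.75895
a + (Q(16, S(-4, 4)) - 489) = 1420/1871 + ((-1*(-4) - 1*4 - 1*(-4)*4) - 489) = 1420/1871 + ((4 - 4 + 16) - 489) = 1420/1871 + (16 - 489) = 1420/1871 - 473 = -883563/1871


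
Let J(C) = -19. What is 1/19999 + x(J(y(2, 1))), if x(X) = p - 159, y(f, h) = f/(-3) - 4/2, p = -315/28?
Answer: -13619315/79996 ≈ -170.25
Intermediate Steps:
p = -45/4 (p = -315*1/28 = -45/4 ≈ -11.250)
y(f, h) = -2 - f/3 (y(f, h) = f*(-⅓) - 4*½ = -f/3 - 2 = -2 - f/3)
x(X) = -681/4 (x(X) = -45/4 - 159 = -681/4)
1/19999 + x(J(y(2, 1))) = 1/19999 - 681/4 = -13619315/79996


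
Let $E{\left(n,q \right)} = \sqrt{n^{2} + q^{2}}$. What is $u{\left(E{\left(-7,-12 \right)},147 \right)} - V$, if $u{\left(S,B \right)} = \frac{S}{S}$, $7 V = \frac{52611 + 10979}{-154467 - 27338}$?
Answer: $\frac{267245}{254527} \approx 1.05$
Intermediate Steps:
$V = - \frac{12718}{254527}$ ($V = \frac{\left(52611 + 10979\right) \frac{1}{-154467 - 27338}}{7} = \frac{63590 \frac{1}{-181805}}{7} = \frac{63590 \left(- \frac{1}{181805}\right)}{7} = \frac{1}{7} \left(- \frac{12718}{36361}\right) = - \frac{12718}{254527} \approx -0.049967$)
$u{\left(S,B \right)} = 1$
$u{\left(E{\left(-7,-12 \right)},147 \right)} - V = 1 - - \frac{12718}{254527} = 1 + \frac{12718}{254527} = \frac{267245}{254527}$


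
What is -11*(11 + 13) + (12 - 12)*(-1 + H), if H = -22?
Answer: -264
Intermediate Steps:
-11*(11 + 13) + (12 - 12)*(-1 + H) = -11*(11 + 13) + (12 - 12)*(-1 - 22) = -11*24 + 0*(-23) = -264 + 0 = -264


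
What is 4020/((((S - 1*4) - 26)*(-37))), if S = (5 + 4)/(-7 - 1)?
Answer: 10720/3071 ≈ 3.4907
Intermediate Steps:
S = -9/8 (S = 9/(-8) = 9*(-⅛) = -9/8 ≈ -1.1250)
4020/((((S - 1*4) - 26)*(-37))) = 4020/((((-9/8 - 1*4) - 26)*(-37))) = 4020/((((-9/8 - 4) - 26)*(-37))) = 4020/(((-41/8 - 26)*(-37))) = 4020/((-249/8*(-37))) = 4020/(9213/8) = 4020*(8/9213) = 10720/3071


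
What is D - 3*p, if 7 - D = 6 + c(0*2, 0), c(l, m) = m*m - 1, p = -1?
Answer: 5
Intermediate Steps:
c(l, m) = -1 + m**2 (c(l, m) = m**2 - 1 = -1 + m**2)
D = 2 (D = 7 - (6 + (-1 + 0**2)) = 7 - (6 + (-1 + 0)) = 7 - (6 - 1) = 7 - 1*5 = 7 - 5 = 2)
D - 3*p = 2 - 3*(-1) = 2 + 3 = 5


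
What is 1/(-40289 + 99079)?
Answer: 1/58790 ≈ 1.7010e-5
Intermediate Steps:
1/(-40289 + 99079) = 1/58790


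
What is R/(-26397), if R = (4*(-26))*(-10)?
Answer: -1040/26397 ≈ -0.039398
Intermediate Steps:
R = 1040 (R = -104*(-10) = 1040)
R/(-26397) = 1040/(-26397) = 1040*(-1/26397) = -1040/26397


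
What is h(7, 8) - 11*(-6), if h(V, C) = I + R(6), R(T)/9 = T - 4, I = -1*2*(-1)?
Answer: 86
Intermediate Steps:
I = 2 (I = -2*(-1) = 2)
R(T) = -36 + 9*T (R(T) = 9*(T - 4) = 9*(-4 + T) = -36 + 9*T)
h(V, C) = 20 (h(V, C) = 2 + (-36 + 9*6) = 2 + (-36 + 54) = 2 + 18 = 20)
h(7, 8) - 11*(-6) = 20 - 11*(-6) = 20 + 66 = 86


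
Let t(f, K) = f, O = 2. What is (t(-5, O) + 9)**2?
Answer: 16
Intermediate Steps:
(t(-5, O) + 9)**2 = (-5 + 9)**2 = 4**2 = 16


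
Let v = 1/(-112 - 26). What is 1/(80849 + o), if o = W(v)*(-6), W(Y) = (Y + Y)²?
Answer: 1587/128307361 ≈ 1.2369e-5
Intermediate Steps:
v = -1/138 (v = 1/(-138) = -1/138 ≈ -0.0072464)
W(Y) = 4*Y² (W(Y) = (2*Y)² = 4*Y²)
o = -2/1587 (o = (4*(-1/138)²)*(-6) = (4*(1/19044))*(-6) = (1/4761)*(-6) = -2/1587 ≈ -0.0012602)
1/(80849 + o) = 1/(80849 - 2/1587) = 1/(128307361/1587) = 1587/128307361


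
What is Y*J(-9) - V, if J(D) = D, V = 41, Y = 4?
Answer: -77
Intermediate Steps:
Y*J(-9) - V = 4*(-9) - 1*41 = -36 - 41 = -77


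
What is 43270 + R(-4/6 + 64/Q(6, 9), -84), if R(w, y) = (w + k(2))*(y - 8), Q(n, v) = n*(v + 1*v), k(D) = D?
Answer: 1163506/27 ≈ 43093.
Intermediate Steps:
Q(n, v) = 2*n*v (Q(n, v) = n*(v + v) = n*(2*v) = 2*n*v)
R(w, y) = (-8 + y)*(2 + w) (R(w, y) = (w + 2)*(y - 8) = (2 + w)*(-8 + y) = (-8 + y)*(2 + w))
43270 + R(-4/6 + 64/Q(6, 9), -84) = 43270 + (-16 - 8*(-4/6 + 64/((2*6*9))) + 2*(-84) + (-4/6 + 64/((2*6*9)))*(-84)) = 43270 + (-16 - 8*(-4*1/6 + 64/108) - 168 + (-4*1/6 + 64/108)*(-84)) = 43270 + (-16 - 8*(-2/3 + 64*(1/108)) - 168 + (-2/3 + 64*(1/108))*(-84)) = 43270 + (-16 - 8*(-2/3 + 16/27) - 168 + (-2/3 + 16/27)*(-84)) = 43270 + (-16 - 8*(-2/27) - 168 - 2/27*(-84)) = 43270 + (-16 + 16/27 - 168 + 56/9) = 43270 - 4784/27 = 1163506/27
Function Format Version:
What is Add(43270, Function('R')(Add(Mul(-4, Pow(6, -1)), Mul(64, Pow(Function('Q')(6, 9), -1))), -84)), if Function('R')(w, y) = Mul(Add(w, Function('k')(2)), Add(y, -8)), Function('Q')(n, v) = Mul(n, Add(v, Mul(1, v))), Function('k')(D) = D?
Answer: Rational(1163506, 27) ≈ 43093.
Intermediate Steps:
Function('Q')(n, v) = Mul(2, n, v) (Function('Q')(n, v) = Mul(n, Add(v, v)) = Mul(n, Mul(2, v)) = Mul(2, n, v))
Function('R')(w, y) = Mul(Add(-8, y), Add(2, w)) (Function('R')(w, y) = Mul(Add(w, 2), Add(y, -8)) = Mul(Add(2, w), Add(-8, y)) = Mul(Add(-8, y), Add(2, w)))
Add(43270, Function('R')(Add(Mul(-4, Pow(6, -1)), Mul(64, Pow(Function('Q')(6, 9), -1))), -84)) = Add(43270, Add(-16, Mul(-8, Add(Mul(-4, Pow(6, -1)), Mul(64, Pow(Mul(2, 6, 9), -1)))), Mul(2, -84), Mul(Add(Mul(-4, Pow(6, -1)), Mul(64, Pow(Mul(2, 6, 9), -1))), -84))) = Add(43270, Add(-16, Mul(-8, Add(Mul(-4, Rational(1, 6)), Mul(64, Pow(108, -1)))), -168, Mul(Add(Mul(-4, Rational(1, 6)), Mul(64, Pow(108, -1))), -84))) = Add(43270, Add(-16, Mul(-8, Add(Rational(-2, 3), Mul(64, Rational(1, 108)))), -168, Mul(Add(Rational(-2, 3), Mul(64, Rational(1, 108))), -84))) = Add(43270, Add(-16, Mul(-8, Add(Rational(-2, 3), Rational(16, 27))), -168, Mul(Add(Rational(-2, 3), Rational(16, 27)), -84))) = Add(43270, Add(-16, Mul(-8, Rational(-2, 27)), -168, Mul(Rational(-2, 27), -84))) = Add(43270, Add(-16, Rational(16, 27), -168, Rational(56, 9))) = Add(43270, Rational(-4784, 27)) = Rational(1163506, 27)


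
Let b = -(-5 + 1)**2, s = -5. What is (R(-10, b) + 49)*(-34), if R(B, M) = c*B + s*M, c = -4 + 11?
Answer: -2006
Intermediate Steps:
b = -16 (b = -1*(-4)**2 = -1*16 = -16)
c = 7
R(B, M) = -5*M + 7*B (R(B, M) = 7*B - 5*M = -5*M + 7*B)
(R(-10, b) + 49)*(-34) = ((-5*(-16) + 7*(-10)) + 49)*(-34) = ((80 - 70) + 49)*(-34) = (10 + 49)*(-34) = 59*(-34) = -2006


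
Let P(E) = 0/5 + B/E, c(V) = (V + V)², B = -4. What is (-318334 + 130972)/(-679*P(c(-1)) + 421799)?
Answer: -1487/3353 ≈ -0.44348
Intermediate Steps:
c(V) = 4*V² (c(V) = (2*V)² = 4*V²)
P(E) = -4/E (P(E) = 0/5 - 4/E = 0*(⅕) - 4/E = 0 - 4/E = -4/E)
(-318334 + 130972)/(-679*P(c(-1)) + 421799) = (-318334 + 130972)/(-(-2716)/(4*(-1)²) + 421799) = -187362/(-(-2716)/(4*1) + 421799) = -187362/(-(-2716)/4 + 421799) = -187362/(-679*(-1) + 421799) = -187362/(679 + 421799) = -187362/422478 = -187362*1/422478 = -1487/3353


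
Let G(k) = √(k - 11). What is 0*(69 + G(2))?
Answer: 0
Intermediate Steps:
G(k) = √(-11 + k)
0*(69 + G(2)) = 0*(69 + √(-11 + 2)) = 0*(69 + √(-9)) = 0*(69 + 3*I) = 0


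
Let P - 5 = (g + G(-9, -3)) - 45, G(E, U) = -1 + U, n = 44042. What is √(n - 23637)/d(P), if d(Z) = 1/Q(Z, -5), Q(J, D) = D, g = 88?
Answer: -5*√20405 ≈ -714.23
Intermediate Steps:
P = 44 (P = 5 + ((88 + (-1 - 3)) - 45) = 5 + ((88 - 4) - 45) = 5 + (84 - 45) = 5 + 39 = 44)
d(Z) = -⅕ (d(Z) = 1/(-5) = -⅕)
√(n - 23637)/d(P) = √(44042 - 23637)/(-⅕) = √20405*(-5) = -5*√20405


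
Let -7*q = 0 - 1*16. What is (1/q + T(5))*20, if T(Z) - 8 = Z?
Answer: 1075/4 ≈ 268.75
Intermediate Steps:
T(Z) = 8 + Z
q = 16/7 (q = -(0 - 1*16)/7 = -(0 - 16)/7 = -⅐*(-16) = 16/7 ≈ 2.2857)
(1/q + T(5))*20 = (1/(16/7) + (8 + 5))*20 = (7/16 + 13)*20 = (215/16)*20 = 1075/4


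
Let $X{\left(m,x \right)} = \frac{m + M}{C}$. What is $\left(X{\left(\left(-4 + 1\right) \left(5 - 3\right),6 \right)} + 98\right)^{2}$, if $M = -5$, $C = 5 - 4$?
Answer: $7569$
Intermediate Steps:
$C = 1$
$X{\left(m,x \right)} = -5 + m$ ($X{\left(m,x \right)} = \frac{m - 5}{1} = \left(-5 + m\right) 1 = -5 + m$)
$\left(X{\left(\left(-4 + 1\right) \left(5 - 3\right),6 \right)} + 98\right)^{2} = \left(\left(-5 + \left(-4 + 1\right) \left(5 - 3\right)\right) + 98\right)^{2} = \left(\left(-5 - 6\right) + 98\right)^{2} = \left(-11 + 98\right)^{2} = 87^{2} = 7569$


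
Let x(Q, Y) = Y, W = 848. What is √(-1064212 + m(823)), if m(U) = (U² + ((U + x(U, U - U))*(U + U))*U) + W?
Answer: √1114497499 ≈ 33384.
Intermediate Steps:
m(U) = 848 + U² + 2*U³ (m(U) = (U² + ((U + (U - U))*(U + U))*U) + 848 = (U² + ((U + 0)*(2*U))*U) + 848 = (U² + (U*(2*U))*U) + 848 = (U² + (2*U²)*U) + 848 = (U² + 2*U³) + 848 = 848 + U² + 2*U³)
√(-1064212 + m(823)) = √(-1064212 + (848 + 823² + 2*823³)) = √(-1064212 + (848 + 677329 + 2*557441767)) = √(-1064212 + (848 + 677329 + 1114883534)) = √(-1064212 + 1115561711) = √1114497499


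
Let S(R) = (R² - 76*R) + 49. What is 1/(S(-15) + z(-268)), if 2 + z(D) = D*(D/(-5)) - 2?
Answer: -5/64774 ≈ -7.7192e-5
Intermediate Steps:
z(D) = -4 - D²/5 (z(D) = -2 + (D*(D/(-5)) - 2) = -2 + (D*(D*(-⅕)) - 2) = -2 + (D*(-D/5) - 2) = -2 + (-D²/5 - 2) = -2 + (-2 - D²/5) = -4 - D²/5)
S(R) = 49 + R² - 76*R
1/(S(-15) + z(-268)) = 1/((49 + (-15)² - 76*(-15)) + (-4 - ⅕*(-268)²)) = 1/((49 + 225 + 1140) + (-4 - ⅕*71824)) = 1/(1414 + (-4 - 71824/5)) = 1/(1414 - 71844/5) = 1/(-64774/5) = -5/64774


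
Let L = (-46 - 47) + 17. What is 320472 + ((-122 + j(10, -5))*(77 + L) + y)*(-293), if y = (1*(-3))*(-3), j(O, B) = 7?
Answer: 351530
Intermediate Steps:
L = -76 (L = -93 + 17 = -76)
y = 9 (y = -3*(-3) = 9)
320472 + ((-122 + j(10, -5))*(77 + L) + y)*(-293) = 320472 + ((-122 + 7)*(77 - 76) + 9)*(-293) = 320472 + (-115*1 + 9)*(-293) = 320472 + (-115 + 9)*(-293) = 320472 - 106*(-293) = 320472 + 31058 = 351530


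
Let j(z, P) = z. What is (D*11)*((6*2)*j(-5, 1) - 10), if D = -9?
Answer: 6930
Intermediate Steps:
(D*11)*((6*2)*j(-5, 1) - 10) = (-9*11)*((6*2)*(-5) - 10) = -99*(12*(-5) - 10) = -99*(-60 - 10) = -99*(-70) = 6930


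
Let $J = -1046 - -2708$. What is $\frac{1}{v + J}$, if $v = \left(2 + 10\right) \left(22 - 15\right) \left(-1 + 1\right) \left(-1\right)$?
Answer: $\frac{1}{1662} \approx 0.00060168$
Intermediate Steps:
$J = 1662$ ($J = -1046 + 2708 = 1662$)
$v = 0$ ($v = 12 \cdot 7 \cdot 0 \left(-1\right) = 84 \cdot 0 = 0$)
$\frac{1}{v + J} = \frac{1}{0 + 1662} = \frac{1}{1662}$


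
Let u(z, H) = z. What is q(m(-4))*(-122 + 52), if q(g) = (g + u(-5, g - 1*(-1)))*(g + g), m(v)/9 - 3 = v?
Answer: -17640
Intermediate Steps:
m(v) = 27 + 9*v
q(g) = 2*g*(-5 + g) (q(g) = (g - 5)*(g + g) = (-5 + g)*(2*g) = 2*g*(-5 + g))
q(m(-4))*(-122 + 52) = (2*(27 + 9*(-4))*(-5 + (27 + 9*(-4))))*(-122 + 52) = (2*(27 - 36)*(-5 + (27 - 36)))*(-70) = (2*(-9)*(-5 - 9))*(-70) = (2*(-9)*(-14))*(-70) = 252*(-70) = -17640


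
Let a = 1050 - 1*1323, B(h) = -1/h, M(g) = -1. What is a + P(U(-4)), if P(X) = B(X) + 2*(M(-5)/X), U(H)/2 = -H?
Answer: -2187/8 ≈ -273.38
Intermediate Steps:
U(H) = -2*H (U(H) = 2*(-H) = -2*H)
a = -273 (a = 1050 - 1323 = -273)
P(X) = -3/X (P(X) = -1/X + 2*(-1/X) = -1/X - 2/X = -3/X)
a + P(U(-4)) = -273 - 3/((-2*(-4))) = -273 - 3/8 = -2187/8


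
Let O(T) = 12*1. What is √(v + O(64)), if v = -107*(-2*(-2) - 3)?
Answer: I*√95 ≈ 9.7468*I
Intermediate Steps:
O(T) = 12
v = -107 (v = -107*(4 - 3) = -107*1 = -107)
√(v + O(64)) = √(-107 + 12) = √(-95) = I*√95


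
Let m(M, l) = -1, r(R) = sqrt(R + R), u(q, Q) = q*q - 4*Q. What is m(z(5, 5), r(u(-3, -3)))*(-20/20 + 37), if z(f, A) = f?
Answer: -36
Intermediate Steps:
u(q, Q) = q**2 - 4*Q
r(R) = sqrt(2)*sqrt(R) (r(R) = sqrt(2*R) = sqrt(2)*sqrt(R))
m(z(5, 5), r(u(-3, -3)))*(-20/20 + 37) = -(-20/20 + 37) = -(-20*1/20 + 37) = -(-1 + 37) = -1*36 = -36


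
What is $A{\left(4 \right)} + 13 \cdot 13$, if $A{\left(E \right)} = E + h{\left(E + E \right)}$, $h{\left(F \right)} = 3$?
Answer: $176$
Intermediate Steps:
$A{\left(E \right)} = 3 + E$ ($A{\left(E \right)} = E + 3 = 3 + E$)
$A{\left(4 \right)} + 13 \cdot 13 = \left(3 + 4\right) + 13 \cdot 13 = 7 + 169 = 176$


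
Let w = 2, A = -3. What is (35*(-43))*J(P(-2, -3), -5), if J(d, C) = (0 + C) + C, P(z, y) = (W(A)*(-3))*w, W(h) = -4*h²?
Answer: 15050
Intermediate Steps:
P(z, y) = 216 (P(z, y) = (-4*(-3)²*(-3))*2 = (-4*9*(-3))*2 = -36*(-3)*2 = 108*2 = 216)
J(d, C) = 2*C (J(d, C) = C + C = 2*C)
(35*(-43))*J(P(-2, -3), -5) = (35*(-43))*(2*(-5)) = -1505*(-10) = 15050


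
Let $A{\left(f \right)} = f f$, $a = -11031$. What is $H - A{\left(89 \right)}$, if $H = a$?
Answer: $-18952$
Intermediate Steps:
$H = -11031$
$A{\left(f \right)} = f^{2}$
$H - A{\left(89 \right)} = -11031 - 89^{2} = -11031 - 7921 = -18952$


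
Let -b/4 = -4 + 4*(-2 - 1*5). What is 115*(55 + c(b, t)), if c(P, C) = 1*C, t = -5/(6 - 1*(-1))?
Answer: 43700/7 ≈ 6242.9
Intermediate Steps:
t = -5/7 (t = -5/(6 + 1) = -5/7 ≈ -0.71429)
b = 128 (b = -4*(-4 + 4*(-2 - 1*5)) = -4*(-4 + 4*(-2 - 5)) = -4*(-4 + 4*(-7)) = -4*(-4 - 28) = -4*(-32) = 128)
c(P, C) = C
115*(55 + c(b, t)) = 115*(55 - 5/7) = 115*(380/7) = 43700/7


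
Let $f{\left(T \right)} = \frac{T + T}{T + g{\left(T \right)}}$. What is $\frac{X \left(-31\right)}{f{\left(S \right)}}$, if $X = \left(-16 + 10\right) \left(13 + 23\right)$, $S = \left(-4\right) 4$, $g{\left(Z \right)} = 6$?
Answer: $\frac{4185}{2} \approx 2092.5$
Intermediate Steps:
$S = -16$
$X = -216$ ($X = \left(-6\right) 36 = -216$)
$f{\left(T \right)} = \frac{2 T}{6 + T}$ ($f{\left(T \right)} = \frac{T + T}{T + 6} = \frac{2 T}{6 + T}$)
$\frac{X \left(-31\right)}{f{\left(S \right)}} = \frac{\left(-216\right) \left(-31\right)}{2 \left(-16\right) \frac{1}{6 - 16}} = \frac{6696}{2 \left(-16\right) \frac{1}{-10}} = \frac{6696}{2 \left(-16\right) \left(- \frac{1}{10}\right)} = \frac{6696}{\frac{16}{5}} = 6696 \cdot \frac{5}{16} = \frac{4185}{2}$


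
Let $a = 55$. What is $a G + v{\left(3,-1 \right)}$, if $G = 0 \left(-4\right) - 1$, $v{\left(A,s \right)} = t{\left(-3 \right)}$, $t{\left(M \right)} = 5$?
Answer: $-50$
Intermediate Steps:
$v{\left(A,s \right)} = 5$
$G = -1$ ($G = 0 - 1 = -1$)
$a G + v{\left(3,-1 \right)} = 55 \left(-1\right) + 5 = -55 + 5 = -50$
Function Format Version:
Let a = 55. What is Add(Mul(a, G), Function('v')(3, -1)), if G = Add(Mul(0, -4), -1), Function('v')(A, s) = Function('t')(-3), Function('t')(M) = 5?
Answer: -50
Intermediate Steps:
Function('v')(A, s) = 5
G = -1 (G = Add(0, -1) = -1)
Add(Mul(a, G), Function('v')(3, -1)) = Add(Mul(55, -1), 5) = Add(-55, 5) = -50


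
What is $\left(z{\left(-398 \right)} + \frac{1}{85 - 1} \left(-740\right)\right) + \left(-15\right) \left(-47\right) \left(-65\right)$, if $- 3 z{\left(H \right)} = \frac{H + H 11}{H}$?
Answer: $- \frac{962594}{21} \approx -45838.0$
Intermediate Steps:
$z{\left(H \right)} = -4$ ($z{\left(H \right)} = - \frac{\left(H + H 11\right) \frac{1}{H}}{3} = - \frac{\left(H + 11 H\right) \frac{1}{H}}{3} = - \frac{12 H \frac{1}{H}}{3} = \left(- \frac{1}{3}\right) 12 = -4$)
$\left(z{\left(-398 \right)} + \frac{1}{85 - 1} \left(-740\right)\right) + \left(-15\right) \left(-47\right) \left(-65\right) = \left(-4 + \frac{1}{85 - 1} \left(-740\right)\right) + \left(-15\right) \left(-47\right) \left(-65\right) = \left(-4 + \frac{1}{84} \left(-740\right)\right) + 705 \left(-65\right) = \left(-4 + \frac{1}{84} \left(-740\right)\right) - 45825 = \left(-4 - \frac{185}{21}\right) - 45825 = - \frac{269}{21} - 45825 = - \frac{962594}{21}$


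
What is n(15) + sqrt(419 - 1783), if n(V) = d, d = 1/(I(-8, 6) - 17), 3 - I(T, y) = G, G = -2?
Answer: -1/12 + 2*I*sqrt(341) ≈ -0.083333 + 36.932*I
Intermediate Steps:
I(T, y) = 5 (I(T, y) = 3 - 1*(-2) = 3 + 2 = 5)
d = -1/12 (d = 1/(5 - 17) = 1/(-12) = -1/12 ≈ -0.083333)
n(V) = -1/12
n(15) + sqrt(419 - 1783) = -1/12 + sqrt(419 - 1783) = -1/12 + sqrt(-1364) = -1/12 + 2*I*sqrt(341)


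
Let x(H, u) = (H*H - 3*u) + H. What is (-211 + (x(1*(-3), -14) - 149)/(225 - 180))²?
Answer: 92083216/2025 ≈ 45473.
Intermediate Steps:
x(H, u) = H + H² - 3*u (x(H, u) = (H² - 3*u) + H = H + H² - 3*u)
(-211 + (x(1*(-3), -14) - 149)/(225 - 180))² = (-211 + ((1*(-3) + (1*(-3))² - 3*(-14)) - 149)/(225 - 180))² = (-211 + ((-3 + (-3)² + 42) - 149)/45)² = (-211 + ((-3 + 9 + 42) - 149)*(1/45))² = (-211 + (48 - 149)*(1/45))² = (-211 - 101*1/45)² = (-211 - 101/45)² = (-9596/45)² = 92083216/2025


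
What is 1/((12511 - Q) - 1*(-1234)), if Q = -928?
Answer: 1/14673 ≈ 6.8152e-5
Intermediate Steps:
1/((12511 - Q) - 1*(-1234)) = 1/((12511 - 1*(-928)) - 1*(-1234)) = 1/((12511 + 928) + 1234) = 1/(13439 + 1234) = 1/14673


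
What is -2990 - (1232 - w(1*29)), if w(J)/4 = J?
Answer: -4106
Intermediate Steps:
w(J) = 4*J
-2990 - (1232 - w(1*29)) = -2990 - (1232 - 4*1*29) = -2990 - (1232 - 4*29) = -2990 - (1232 - 1*116) = -2990 - (1232 - 116) = -2990 - 1*1116 = -2990 - 1116 = -4106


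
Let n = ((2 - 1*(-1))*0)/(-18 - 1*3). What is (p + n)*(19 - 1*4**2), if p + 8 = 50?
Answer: 126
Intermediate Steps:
p = 42 (p = -8 + 50 = 42)
n = 0 (n = ((2 + 1)*0)/(-18 - 3) = (3*0)/(-21) = 0*(-1/21) = 0)
(p + n)*(19 - 1*4**2) = (42 + 0)*(19 - 1*4**2) = 42*(19 - 1*16) = 42*(19 - 16) = 42*3 = 126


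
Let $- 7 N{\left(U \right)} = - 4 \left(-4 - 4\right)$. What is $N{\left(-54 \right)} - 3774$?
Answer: $- \frac{26450}{7} \approx -3778.6$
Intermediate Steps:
$N{\left(U \right)} = - \frac{32}{7}$ ($N{\left(U \right)} = - \frac{\left(-4\right) \left(-4 - 4\right)}{7} = - \frac{\left(-4\right) \left(-8\right)}{7} = \left(- \frac{1}{7}\right) 32 = - \frac{32}{7}$)
$N{\left(-54 \right)} - 3774 = - \frac{32}{7} - 3774 = - \frac{26450}{7}$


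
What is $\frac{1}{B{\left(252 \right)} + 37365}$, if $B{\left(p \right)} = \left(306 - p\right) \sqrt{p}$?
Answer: $\frac{12455}{465136131} - \frac{36 \sqrt{7}}{155045377} \approx 2.6163 \cdot 10^{-5}$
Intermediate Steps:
$B{\left(p \right)} = \sqrt{p} \left(306 - p\right)$
$\frac{1}{B{\left(252 \right)} + 37365} = \frac{1}{\sqrt{252} \left(306 - 252\right) + 37365} = \frac{1}{6 \sqrt{7} \left(306 - 252\right) + 37365} = \frac{1}{6 \sqrt{7} \cdot 54 + 37365} = \frac{1}{324 \sqrt{7} + 37365} = \frac{1}{37365 + 324 \sqrt{7}}$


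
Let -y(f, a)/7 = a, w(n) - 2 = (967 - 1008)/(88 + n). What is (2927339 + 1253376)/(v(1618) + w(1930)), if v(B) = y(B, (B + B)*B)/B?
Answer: -8436682870/45707741 ≈ -184.58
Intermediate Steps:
w(n) = 2 - 41/(88 + n) (w(n) = 2 + (967 - 1008)/(88 + n) = 2 - 41/(88 + n))
y(f, a) = -7*a
v(B) = -14*B (v(B) = (-7*(B + B)*B)/B = (-7*2*B*B)/B = (-14*B²)/B = -14*B)
(2927339 + 1253376)/(v(1618) + w(1930)) = (2927339 + 1253376)/(-14*1618 + (135 + 2*1930)/(88 + 1930)) = 4180715/(-22652 + (135 + 3860)/2018) = 4180715/(-22652 + (1/2018)*3995) = 4180715/(-22652 + 3995/2018) = 4180715/(-45707741/2018) = 4180715*(-2018/45707741) = -8436682870/45707741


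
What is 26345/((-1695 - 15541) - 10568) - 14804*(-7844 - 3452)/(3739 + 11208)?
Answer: 4649157480421/415586388 ≈ 11187.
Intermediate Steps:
26345/((-1695 - 15541) - 10568) - 14804*(-7844 - 3452)/(3739 + 11208) = 26345/(-17236 - 10568) - 14804/(14947/(-11296)) = 26345/(-27804) - 14804/(14947*(-1/11296)) = 26345*(-1/27804) - 14804/(-14947/11296) = -26345/27804 - 14804*(-11296/14947) = -26345/27804 + 167225984/14947 = 4649157480421/415586388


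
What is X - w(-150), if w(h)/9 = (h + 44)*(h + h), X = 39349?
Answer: -246851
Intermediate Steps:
w(h) = 18*h*(44 + h) (w(h) = 9*((h + 44)*(h + h)) = 9*((44 + h)*(2*h)) = 9*(2*h*(44 + h)) = 18*h*(44 + h))
X - w(-150) = 39349 - 18*(-150)*(44 - 150) = 39349 - 18*(-150)*(-106) = 39349 - 1*286200 = 39349 - 286200 = -246851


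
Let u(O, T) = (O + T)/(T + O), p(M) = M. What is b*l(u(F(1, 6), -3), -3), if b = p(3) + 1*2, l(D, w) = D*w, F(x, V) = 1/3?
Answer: -15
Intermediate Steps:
F(x, V) = ⅓
u(O, T) = 1 (u(O, T) = (O + T)/(O + T) = 1)
b = 5 (b = 3 + 1*2 = 3 + 2 = 5)
b*l(u(F(1, 6), -3), -3) = 5*(1*(-3)) = 5*(-3) = -15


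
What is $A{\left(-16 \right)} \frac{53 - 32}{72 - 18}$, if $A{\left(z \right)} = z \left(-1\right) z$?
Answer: $- \frac{896}{9} \approx -99.556$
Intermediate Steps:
$A{\left(z \right)} = - z^{2}$ ($A{\left(z \right)} = - z z = - z^{2}$)
$A{\left(-16 \right)} \frac{53 - 32}{72 - 18} = - \left(-16\right)^{2} \frac{53 - 32}{72 - 18} = \left(-1\right) 256 \cdot \frac{21}{54} = - 256 \cdot 21 \cdot \frac{1}{54} = \left(-256\right) \frac{7}{18} = - \frac{896}{9}$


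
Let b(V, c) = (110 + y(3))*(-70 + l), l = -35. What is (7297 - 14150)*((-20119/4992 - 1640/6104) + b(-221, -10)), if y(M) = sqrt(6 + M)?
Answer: 44259537767863/544128 ≈ 8.1340e+7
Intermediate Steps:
b(V, c) = -11865 (b(V, c) = (110 + sqrt(6 + 3))*(-70 - 35) = (110 + sqrt(9))*(-105) = (110 + 3)*(-105) = 113*(-105) = -11865)
(7297 - 14150)*((-20119/4992 - 1640/6104) + b(-221, -10)) = (7297 - 14150)*((-20119/4992 - 1640/6104) - 11865) = -6853*((-20119*1/4992 - 1640*1/6104) - 11865) = -6853*((-20119/4992 - 205/763) - 11865) = -6853*(-16374157/3808896 - 11865) = -6853*(-45208925197/3808896) = 44259537767863/544128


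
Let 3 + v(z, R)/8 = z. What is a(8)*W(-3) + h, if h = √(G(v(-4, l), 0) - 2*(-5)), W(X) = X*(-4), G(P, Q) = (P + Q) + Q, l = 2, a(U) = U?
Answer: 96 + I*√46 ≈ 96.0 + 6.7823*I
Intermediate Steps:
v(z, R) = -24 + 8*z
G(P, Q) = P + 2*Q
W(X) = -4*X
h = I*√46 (h = √(((-24 + 8*(-4)) + 2*0) - 2*(-5)) = √(((-24 - 32) + 0) + 10) = √((-56 + 0) + 10) = √(-56 + 10) = √(-46) = I*√46 ≈ 6.7823*I)
a(8)*W(-3) + h = 8*(-4*(-3)) + I*√46 = 8*12 + I*√46 = 96 + I*√46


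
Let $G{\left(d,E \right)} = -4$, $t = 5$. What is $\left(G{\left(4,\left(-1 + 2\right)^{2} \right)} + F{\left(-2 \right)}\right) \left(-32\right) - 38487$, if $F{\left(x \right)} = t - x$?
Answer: $-38583$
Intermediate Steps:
$F{\left(x \right)} = 5 - x$
$\left(G{\left(4,\left(-1 + 2\right)^{2} \right)} + F{\left(-2 \right)}\right) \left(-32\right) - 38487 = \left(-4 + \left(5 - -2\right)\right) \left(-32\right) - 38487 = \left(-4 + \left(5 + 2\right)\right) \left(-32\right) - 38487 = \left(-4 + 7\right) \left(-32\right) - 38487 = 3 \left(-32\right) - 38487 = -96 - 38487 = -38583$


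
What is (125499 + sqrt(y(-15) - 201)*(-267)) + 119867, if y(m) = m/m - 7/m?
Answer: 245366 - 89*I*sqrt(44895)/5 ≈ 2.4537e+5 - 3771.5*I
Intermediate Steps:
y(m) = 1 - 7/m
(125499 + sqrt(y(-15) - 201)*(-267)) + 119867 = (125499 + sqrt((-7 - 15)/(-15) - 201)*(-267)) + 119867 = (125499 + sqrt(-1/15*(-22) - 201)*(-267)) + 119867 = (125499 + sqrt(22/15 - 201)*(-267)) + 119867 = (125499 + sqrt(-2993/15)*(-267)) + 119867 = (125499 + (I*sqrt(44895)/15)*(-267)) + 119867 = (125499 - 89*I*sqrt(44895)/5) + 119867 = 245366 - 89*I*sqrt(44895)/5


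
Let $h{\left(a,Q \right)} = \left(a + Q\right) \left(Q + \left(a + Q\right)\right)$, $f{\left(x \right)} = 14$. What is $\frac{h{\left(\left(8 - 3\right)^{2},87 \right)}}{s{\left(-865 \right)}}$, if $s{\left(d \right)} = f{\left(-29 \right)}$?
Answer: $1592$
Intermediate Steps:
$s{\left(d \right)} = 14$
$h{\left(a,Q \right)} = \left(Q + a\right) \left(a + 2 Q\right)$ ($h{\left(a,Q \right)} = \left(Q + a\right) \left(Q + \left(Q + a\right)\right) = \left(Q + a\right) \left(a + 2 Q\right)$)
$\frac{h{\left(\left(8 - 3\right)^{2},87 \right)}}{s{\left(-865 \right)}} = \frac{\left(\left(8 - 3\right)^{2}\right)^{2} + 2 \cdot 87^{2} + 3 \cdot 87 \left(8 - 3\right)^{2}}{14} = \left(\left(5^{2}\right)^{2} + 2 \cdot 7569 + 3 \cdot 87 \cdot 5^{2}\right) \frac{1}{14} = \left(25^{2} + 15138 + 3 \cdot 87 \cdot 25\right) \frac{1}{14} = \left(625 + 15138 + 6525\right) \frac{1}{14} = 22288 \cdot \frac{1}{14} = 1592$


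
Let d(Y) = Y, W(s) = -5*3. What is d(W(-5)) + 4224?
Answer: 4209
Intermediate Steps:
W(s) = -15
d(W(-5)) + 4224 = -15 + 4224 = 4209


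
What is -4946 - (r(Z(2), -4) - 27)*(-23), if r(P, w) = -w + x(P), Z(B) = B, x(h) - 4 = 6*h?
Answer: -5107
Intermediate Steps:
x(h) = 4 + 6*h
r(P, w) = 4 - w + 6*P (r(P, w) = -w + (4 + 6*P) = 4 - w + 6*P)
-4946 - (r(Z(2), -4) - 27)*(-23) = -4946 - ((4 - 1*(-4) + 6*2) - 27)*(-23) = -4946 - ((4 + 4 + 12) - 27)*(-23) = -4946 - (20 - 27)*(-23) = -4946 - (-7)*(-23) = -4946 - 1*161 = -4946 - 161 = -5107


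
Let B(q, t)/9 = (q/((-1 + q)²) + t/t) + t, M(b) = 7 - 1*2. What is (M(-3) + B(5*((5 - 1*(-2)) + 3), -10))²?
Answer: 33133464676/5764801 ≈ 5747.5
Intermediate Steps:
M(b) = 5 (M(b) = 7 - 2 = 5)
B(q, t) = 9 + 9*t + 9*q/(-1 + q)² (B(q, t) = 9*((q/((-1 + q)²) + t/t) + t) = 9*((q/(-1 + q)² + 1) + t) = 9*((1 + q/(-1 + q)²) + t) = 9*(1 + t + q/(-1 + q)²) = 9 + 9*t + 9*q/(-1 + q)²)
(M(-3) + B(5*((5 - 1*(-2)) + 3), -10))² = (5 + (9 + 9*(-10) + 9*(5*((5 - 1*(-2)) + 3))/(-1 + 5*((5 - 1*(-2)) + 3))²))² = (5 + (9 - 90 + 9*(5*((5 + 2) + 3))/(-1 + 5*((5 + 2) + 3))²))² = (5 + (9 - 90 + 9*(5*(7 + 3))/(-1 + 5*(7 + 3))²))² = (5 + (9 - 90 + 9*(5*10)/(-1 + 5*10)²))² = (5 + (9 - 90 + 9*50/(-1 + 50)²))² = (5 + (9 - 90 + 9*50/49²))² = (5 + (9 - 90 + 9*50*(1/2401)))² = (5 + (9 - 90 + 450/2401))² = (5 - 194031/2401)² = (-182026/2401)² = 33133464676/5764801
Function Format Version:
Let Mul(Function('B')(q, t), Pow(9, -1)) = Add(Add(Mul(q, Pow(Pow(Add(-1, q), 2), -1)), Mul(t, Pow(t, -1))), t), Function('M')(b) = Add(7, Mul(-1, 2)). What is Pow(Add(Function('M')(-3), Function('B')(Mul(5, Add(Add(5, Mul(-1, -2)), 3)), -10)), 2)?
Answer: Rational(33133464676, 5764801) ≈ 5747.5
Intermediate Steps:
Function('M')(b) = 5 (Function('M')(b) = Add(7, -2) = 5)
Function('B')(q, t) = Add(9, Mul(9, t), Mul(9, q, Pow(Add(-1, q), -2))) (Function('B')(q, t) = Mul(9, Add(Add(Mul(q, Pow(Pow(Add(-1, q), 2), -1)), Mul(t, Pow(t, -1))), t)) = Mul(9, Add(Add(Mul(q, Pow(Add(-1, q), -2)), 1), t)) = Mul(9, Add(Add(1, Mul(q, Pow(Add(-1, q), -2))), t)) = Mul(9, Add(1, t, Mul(q, Pow(Add(-1, q), -2)))) = Add(9, Mul(9, t), Mul(9, q, Pow(Add(-1, q), -2))))
Pow(Add(Function('M')(-3), Function('B')(Mul(5, Add(Add(5, Mul(-1, -2)), 3)), -10)), 2) = Pow(Add(5, Add(9, Mul(9, -10), Mul(9, Mul(5, Add(Add(5, Mul(-1, -2)), 3)), Pow(Add(-1, Mul(5, Add(Add(5, Mul(-1, -2)), 3))), -2)))), 2) = Pow(Add(5, Add(9, -90, Mul(9, Mul(5, Add(Add(5, 2), 3)), Pow(Add(-1, Mul(5, Add(Add(5, 2), 3))), -2)))), 2) = Pow(Add(5, Add(9, -90, Mul(9, Mul(5, Add(7, 3)), Pow(Add(-1, Mul(5, Add(7, 3))), -2)))), 2) = Pow(Add(5, Add(9, -90, Mul(9, Mul(5, 10), Pow(Add(-1, Mul(5, 10)), -2)))), 2) = Pow(Add(5, Add(9, -90, Mul(9, 50, Pow(Add(-1, 50), -2)))), 2) = Pow(Add(5, Add(9, -90, Mul(9, 50, Pow(49, -2)))), 2) = Pow(Add(5, Add(9, -90, Mul(9, 50, Rational(1, 2401)))), 2) = Pow(Add(5, Add(9, -90, Rational(450, 2401))), 2) = Pow(Add(5, Rational(-194031, 2401)), 2) = Pow(Rational(-182026, 2401), 2) = Rational(33133464676, 5764801)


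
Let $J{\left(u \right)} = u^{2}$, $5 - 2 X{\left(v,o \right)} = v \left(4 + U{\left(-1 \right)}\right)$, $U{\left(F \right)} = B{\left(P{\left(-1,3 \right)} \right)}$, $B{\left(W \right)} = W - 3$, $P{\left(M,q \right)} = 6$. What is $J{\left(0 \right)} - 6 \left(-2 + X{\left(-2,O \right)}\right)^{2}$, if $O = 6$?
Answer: $- \frac{675}{2} \approx -337.5$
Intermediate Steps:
$B{\left(W \right)} = -3 + W$
$U{\left(F \right)} = 3$ ($U{\left(F \right)} = -3 + 6 = 3$)
$X{\left(v,o \right)} = \frac{5}{2} - \frac{7 v}{2}$ ($X{\left(v,o \right)} = \frac{5}{2} - \frac{v \left(4 + 3\right)}{2} = \frac{5}{2} - \frac{v 7}{2} = \frac{5}{2} - \frac{7 v}{2}$)
$J{\left(0 \right)} - 6 \left(-2 + X{\left(-2,O \right)}\right)^{2} = 0^{2} - 6 \left(-2 + \left(\frac{5}{2} - -7\right)\right)^{2} = 0 - 6 \left(-2 + \left(\frac{5}{2} + 7\right)\right)^{2} = 0 - 6 \left(-2 + \frac{19}{2}\right)^{2} = 0 - 6 \left(\frac{15}{2}\right)^{2} = 0 - \frac{675}{2} = - \frac{675}{2}$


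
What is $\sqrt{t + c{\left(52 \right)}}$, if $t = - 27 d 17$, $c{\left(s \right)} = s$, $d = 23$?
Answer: $i \sqrt{10505} \approx 102.49 i$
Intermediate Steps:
$t = -10557$ ($t = \left(-27\right) 23 \cdot 17 = \left(-621\right) 17 = -10557$)
$\sqrt{t + c{\left(52 \right)}} = \sqrt{-10557 + 52} = \sqrt{-10505} = i \sqrt{10505}$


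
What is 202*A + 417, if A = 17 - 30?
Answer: -2209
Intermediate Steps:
A = -13
202*A + 417 = 202*(-13) + 417 = -2626 + 417 = -2209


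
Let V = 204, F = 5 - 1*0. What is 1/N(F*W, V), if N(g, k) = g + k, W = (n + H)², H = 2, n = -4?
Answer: 1/224 ≈ 0.0044643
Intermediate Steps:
F = 5 (F = 5 + 0 = 5)
W = 4 (W = (-4 + 2)² = (-2)² = 4)
1/N(F*W, V) = 1/(5*4 + 204) = 1/(20 + 204) = 1/224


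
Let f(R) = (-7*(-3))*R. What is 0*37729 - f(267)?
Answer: -5607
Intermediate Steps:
f(R) = 21*R
0*37729 - f(267) = 0*37729 - 21*267 = 0 - 1*5607 = 0 - 5607 = -5607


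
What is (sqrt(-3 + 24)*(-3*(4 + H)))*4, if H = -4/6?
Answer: -40*sqrt(21) ≈ -183.30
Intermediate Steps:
H = -2/3 (H = -4*1/6 = -2/3 ≈ -0.66667)
(sqrt(-3 + 24)*(-3*(4 + H)))*4 = (sqrt(-3 + 24)*(-3*(4 - 2/3)))*4 = (sqrt(21)*(-3*10/3))*4 = (sqrt(21)*(-10))*4 = -10*sqrt(21)*4 = -40*sqrt(21)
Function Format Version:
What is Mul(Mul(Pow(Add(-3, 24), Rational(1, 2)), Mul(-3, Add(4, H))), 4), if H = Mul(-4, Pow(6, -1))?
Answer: Mul(-40, Pow(21, Rational(1, 2))) ≈ -183.30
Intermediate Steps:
H = Rational(-2, 3) (H = Mul(-4, Rational(1, 6)) = Rational(-2, 3) ≈ -0.66667)
Mul(Mul(Pow(Add(-3, 24), Rational(1, 2)), Mul(-3, Add(4, H))), 4) = Mul(Mul(Pow(Add(-3, 24), Rational(1, 2)), Mul(-3, Add(4, Rational(-2, 3)))), 4) = Mul(Mul(Pow(21, Rational(1, 2)), Mul(-3, Rational(10, 3))), 4) = Mul(Mul(Pow(21, Rational(1, 2)), -10), 4) = Mul(Mul(-10, Pow(21, Rational(1, 2))), 4) = Mul(-40, Pow(21, Rational(1, 2)))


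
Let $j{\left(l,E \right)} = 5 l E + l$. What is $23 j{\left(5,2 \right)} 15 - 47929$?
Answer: $-28954$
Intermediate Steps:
$j{\left(l,E \right)} = l + 5 E l$ ($j{\left(l,E \right)} = 5 E l + l = l + 5 E l$)
$23 j{\left(5,2 \right)} 15 - 47929 = 23 \cdot 5 \left(1 + 5 \cdot 2\right) 15 - 47929 = 23 \cdot 5 \left(1 + 10\right) 15 - 47929 = 23 \cdot 5 \cdot 11 \cdot 15 - 47929 = 23 \cdot 55 \cdot 15 - 47929 = 1265 \cdot 15 - 47929 = 18975 - 47929 = -28954$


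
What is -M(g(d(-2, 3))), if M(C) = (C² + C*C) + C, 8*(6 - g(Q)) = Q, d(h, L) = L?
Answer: -2205/32 ≈ -68.906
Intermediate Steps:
g(Q) = 6 - Q/8
M(C) = C + 2*C² (M(C) = (C² + C²) + C = 2*C² + C = C + 2*C²)
-M(g(d(-2, 3))) = -(6 - ⅛*3)*(1 + 2*(6 - ⅛*3)) = -(6 - 3/8)*(1 + 2*(6 - 3/8)) = -45*(1 + 2*(45/8))/8 = -45*(1 + 45/4)/8 = -45*49/(8*4) = -1*2205/32 = -2205/32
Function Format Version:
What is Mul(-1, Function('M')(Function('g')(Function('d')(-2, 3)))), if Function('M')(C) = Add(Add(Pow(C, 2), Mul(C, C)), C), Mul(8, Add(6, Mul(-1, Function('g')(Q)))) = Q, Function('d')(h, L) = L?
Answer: Rational(-2205, 32) ≈ -68.906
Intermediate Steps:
Function('g')(Q) = Add(6, Mul(Rational(-1, 8), Q))
Function('M')(C) = Add(C, Mul(2, Pow(C, 2))) (Function('M')(C) = Add(Add(Pow(C, 2), Pow(C, 2)), C) = Add(Mul(2, Pow(C, 2)), C) = Add(C, Mul(2, Pow(C, 2))))
Mul(-1, Function('M')(Function('g')(Function('d')(-2, 3)))) = Mul(-1, Mul(Add(6, Mul(Rational(-1, 8), 3)), Add(1, Mul(2, Add(6, Mul(Rational(-1, 8), 3)))))) = Mul(-1, Mul(Add(6, Rational(-3, 8)), Add(1, Mul(2, Add(6, Rational(-3, 8)))))) = Mul(-1, Mul(Rational(45, 8), Add(1, Mul(2, Rational(45, 8))))) = Mul(-1, Mul(Rational(45, 8), Add(1, Rational(45, 4)))) = Mul(-1, Mul(Rational(45, 8), Rational(49, 4))) = Mul(-1, Rational(2205, 32)) = Rational(-2205, 32)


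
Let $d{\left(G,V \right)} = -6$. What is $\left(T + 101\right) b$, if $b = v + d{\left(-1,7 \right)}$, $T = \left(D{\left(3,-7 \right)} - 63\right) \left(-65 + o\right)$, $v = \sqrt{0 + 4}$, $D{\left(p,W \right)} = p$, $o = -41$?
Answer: $-25844$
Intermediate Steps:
$v = 2$ ($v = \sqrt{4} = 2$)
$T = 6360$ ($T = \left(3 - 63\right) \left(-65 - 41\right) = \left(-60\right) \left(-106\right) = 6360$)
$b = -4$ ($b = 2 - 6 = -4$)
$\left(T + 101\right) b = \left(6360 + 101\right) \left(-4\right) = 6461 \left(-4\right) = -25844$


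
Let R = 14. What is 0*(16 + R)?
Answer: 0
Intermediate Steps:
0*(16 + R) = 0*(16 + 14) = 0*30 = 0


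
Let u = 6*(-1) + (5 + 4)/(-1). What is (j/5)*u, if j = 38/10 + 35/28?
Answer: -303/20 ≈ -15.150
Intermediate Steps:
j = 101/20 (j = 38*(1/10) + 35*(1/28) = 19/5 + 5/4 = 101/20 ≈ 5.0500)
u = -15 (u = -6 + 9*(-1) = -6 - 9 = -15)
(j/5)*u = ((101/20)/5)*(-15) = ((101/20)*(1/5))*(-15) = (101/100)*(-15) = -303/20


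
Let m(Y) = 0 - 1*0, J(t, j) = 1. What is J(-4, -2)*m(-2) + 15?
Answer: 15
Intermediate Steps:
m(Y) = 0 (m(Y) = 0 + 0 = 0)
J(-4, -2)*m(-2) + 15 = 1*0 + 15 = 0 + 15 = 15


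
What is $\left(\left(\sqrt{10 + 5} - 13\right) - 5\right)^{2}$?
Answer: $\left(18 - \sqrt{15}\right)^{2} \approx 199.57$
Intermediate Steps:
$\left(\left(\sqrt{10 + 5} - 13\right) - 5\right)^{2} = \left(\left(\sqrt{15} - 13\right) - 5\right)^{2} = \left(\left(-13 + \sqrt{15}\right) - 5\right)^{2} = \left(-18 + \sqrt{15}\right)^{2}$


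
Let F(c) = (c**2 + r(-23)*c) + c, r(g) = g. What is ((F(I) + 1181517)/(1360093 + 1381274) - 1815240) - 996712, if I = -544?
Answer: -7708590928963/2741367 ≈ -2.8120e+6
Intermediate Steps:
F(c) = c**2 - 22*c (F(c) = (c**2 - 23*c) + c = c**2 - 22*c)
((F(I) + 1181517)/(1360093 + 1381274) - 1815240) - 996712 = ((-544*(-22 - 544) + 1181517)/(1360093 + 1381274) - 1815240) - 996712 = ((-544*(-566) + 1181517)/2741367 - 1815240) - 996712 = ((307904 + 1181517)*(1/2741367) - 1815240) - 996712 = (1489421*(1/2741367) - 1815240) - 996712 = (1489421/2741367 - 1815240) - 996712 = -4976237543659/2741367 - 996712 = -7708590928963/2741367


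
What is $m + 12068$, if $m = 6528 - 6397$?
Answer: $12199$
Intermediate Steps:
$m = 131$
$m + 12068 = 131 + 12068 = 12199$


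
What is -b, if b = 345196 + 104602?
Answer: -449798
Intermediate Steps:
b = 449798
-b = -1*449798 = -449798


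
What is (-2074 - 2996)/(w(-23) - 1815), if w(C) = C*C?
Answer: 2535/643 ≈ 3.9425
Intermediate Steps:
w(C) = C²
(-2074 - 2996)/(w(-23) - 1815) = (-2074 - 2996)/((-23)² - 1815) = -5070/(529 - 1815) = -5070/(-1286) = -5070*(-1/1286) = 2535/643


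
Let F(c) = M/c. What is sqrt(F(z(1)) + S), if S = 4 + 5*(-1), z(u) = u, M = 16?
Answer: sqrt(15) ≈ 3.8730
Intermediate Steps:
F(c) = 16/c
S = -1 (S = 4 - 5 = -1)
sqrt(F(z(1)) + S) = sqrt(16/1 - 1) = sqrt(16*1 - 1) = sqrt(16 - 1) = sqrt(15)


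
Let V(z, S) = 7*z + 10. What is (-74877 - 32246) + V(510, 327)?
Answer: -103543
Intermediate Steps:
V(z, S) = 10 + 7*z
(-74877 - 32246) + V(510, 327) = (-74877 - 32246) + (10 + 7*510) = -107123 + (10 + 3570) = -107123 + 3580 = -103543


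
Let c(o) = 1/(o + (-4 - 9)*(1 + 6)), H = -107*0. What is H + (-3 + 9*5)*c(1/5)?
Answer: -105/227 ≈ -0.46255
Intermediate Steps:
H = 0
c(o) = 1/(-91 + o) (c(o) = 1/(o - 13*7) = 1/(o - 91) = 1/(-91 + o))
H + (-3 + 9*5)*c(1/5) = 0 + (-3 + 9*5)/(-91 + 1/5) = 0 + (-3 + 45)/(-91 + ⅕) = 0 + 42/(-454/5) = 0 + 42*(-5/454) = 0 - 105/227 = -105/227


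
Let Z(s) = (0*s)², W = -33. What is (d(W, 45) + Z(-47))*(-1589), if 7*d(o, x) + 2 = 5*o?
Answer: 37909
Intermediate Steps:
Z(s) = 0 (Z(s) = 0² = 0)
d(o, x) = -2/7 + 5*o/7 (d(o, x) = -2/7 + (5*o)/7 = -2/7 + 5*o/7)
(d(W, 45) + Z(-47))*(-1589) = ((-2/7 + (5/7)*(-33)) + 0)*(-1589) = ((-2/7 - 165/7) + 0)*(-1589) = (-167/7 + 0)*(-1589) = -167/7*(-1589) = 37909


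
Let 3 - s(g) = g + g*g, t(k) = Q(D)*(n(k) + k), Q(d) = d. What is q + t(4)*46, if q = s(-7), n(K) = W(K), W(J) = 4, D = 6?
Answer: 2169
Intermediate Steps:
n(K) = 4
t(k) = 24 + 6*k (t(k) = 6*(4 + k) = 24 + 6*k)
s(g) = 3 - g - g² (s(g) = 3 - (g + g*g) = 3 - (g + g²) = 3 + (-g - g²) = 3 - g - g²)
q = -39 (q = 3 - 1*(-7) - 1*(-7)² = 3 + 7 - 1*49 = 3 + 7 - 49 = -39)
q + t(4)*46 = -39 + (24 + 6*4)*46 = -39 + (24 + 24)*46 = -39 + 48*46 = -39 + 2208 = 2169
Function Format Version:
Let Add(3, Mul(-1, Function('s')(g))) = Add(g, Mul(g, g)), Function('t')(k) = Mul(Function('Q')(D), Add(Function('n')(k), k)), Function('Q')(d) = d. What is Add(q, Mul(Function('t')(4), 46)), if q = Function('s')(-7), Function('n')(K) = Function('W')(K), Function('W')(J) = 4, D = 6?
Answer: 2169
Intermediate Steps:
Function('n')(K) = 4
Function('t')(k) = Add(24, Mul(6, k)) (Function('t')(k) = Mul(6, Add(4, k)) = Add(24, Mul(6, k)))
Function('s')(g) = Add(3, Mul(-1, g), Mul(-1, Pow(g, 2))) (Function('s')(g) = Add(3, Mul(-1, Add(g, Mul(g, g)))) = Add(3, Mul(-1, Add(g, Pow(g, 2)))) = Add(3, Add(Mul(-1, g), Mul(-1, Pow(g, 2)))) = Add(3, Mul(-1, g), Mul(-1, Pow(g, 2))))
q = -39 (q = Add(3, Mul(-1, -7), Mul(-1, Pow(-7, 2))) = Add(3, 7, Mul(-1, 49)) = Add(3, 7, -49) = -39)
Add(q, Mul(Function('t')(4), 46)) = Add(-39, Mul(Add(24, Mul(6, 4)), 46)) = Add(-39, Mul(Add(24, 24), 46)) = Add(-39, Mul(48, 46)) = Add(-39, 2208) = 2169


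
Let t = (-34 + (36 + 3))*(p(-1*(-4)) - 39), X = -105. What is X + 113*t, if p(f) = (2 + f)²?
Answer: -1800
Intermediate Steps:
t = -15 (t = (-34 + (36 + 3))*((2 - 1*(-4))² - 39) = (-34 + 39)*((2 + 4)² - 39) = 5*(6² - 39) = 5*(36 - 39) = 5*(-3) = -15)
X + 113*t = -105 + 113*(-15) = -105 - 1695 = -1800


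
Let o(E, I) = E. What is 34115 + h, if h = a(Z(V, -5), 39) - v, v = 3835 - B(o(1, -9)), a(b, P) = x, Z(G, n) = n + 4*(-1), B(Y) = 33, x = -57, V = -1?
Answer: 30256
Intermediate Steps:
Z(G, n) = -4 + n (Z(G, n) = n - 4 = -4 + n)
a(b, P) = -57
v = 3802 (v = 3835 - 1*33 = 3835 - 33 = 3802)
h = -3859 (h = -57 - 1*3802 = -57 - 3802 = -3859)
34115 + h = 34115 - 3859 = 30256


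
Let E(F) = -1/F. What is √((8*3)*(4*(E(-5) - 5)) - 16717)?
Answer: I*√429445/5 ≈ 131.06*I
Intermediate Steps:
√((8*3)*(4*(E(-5) - 5)) - 16717) = √((8*3)*(4*(-1/(-5) - 5)) - 16717) = √(24*(4*(-1*(-⅕) - 5)) - 16717) = √(24*(4*(⅕ - 5)) - 16717) = √(24*(4*(-24/5)) - 16717) = √(24*(-96/5) - 16717) = √(-2304/5 - 16717) = √(-85889/5) = I*√429445/5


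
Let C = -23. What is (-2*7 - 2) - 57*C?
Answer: 1295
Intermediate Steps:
(-2*7 - 2) - 57*C = (-2*7 - 2) - 57*(-23) = (-14 - 2) + 1311 = -16 + 1311 = 1295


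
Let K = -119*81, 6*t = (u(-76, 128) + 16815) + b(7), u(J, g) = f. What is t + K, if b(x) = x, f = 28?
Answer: -20492/3 ≈ -6830.7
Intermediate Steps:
u(J, g) = 28
t = 8425/3 (t = ((28 + 16815) + 7)/6 = (16843 + 7)/6 = (⅙)*16850 = 8425/3 ≈ 2808.3)
K = -9639
t + K = 8425/3 - 9639 = -20492/3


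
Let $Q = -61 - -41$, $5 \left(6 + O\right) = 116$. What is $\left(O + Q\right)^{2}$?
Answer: $\frac{196}{25} \approx 7.84$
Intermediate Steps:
$O = \frac{86}{5}$ ($O = -6 + \frac{1}{5} \cdot 116 = -6 + \frac{116}{5} = \frac{86}{5} \approx 17.2$)
$Q = -20$ ($Q = -61 + 41 = -20$)
$\left(O + Q\right)^{2} = \left(\frac{86}{5} - 20\right)^{2} = \left(- \frac{14}{5}\right)^{2} = \frac{196}{25}$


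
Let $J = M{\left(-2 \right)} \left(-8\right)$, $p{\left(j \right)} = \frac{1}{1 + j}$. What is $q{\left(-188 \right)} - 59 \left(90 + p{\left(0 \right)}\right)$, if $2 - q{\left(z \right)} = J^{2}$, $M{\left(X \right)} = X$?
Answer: $-5623$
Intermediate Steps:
$J = 16$ ($J = \left(-2\right) \left(-8\right) = 16$)
$q{\left(z \right)} = -254$ ($q{\left(z \right)} = 2 - 16^{2} = 2 - 256 = -254$)
$q{\left(-188 \right)} - 59 \left(90 + p{\left(0 \right)}\right) = -254 - 59 \left(90 + \frac{1}{1 + 0}\right) = -254 - 59 \left(90 + 1^{-1}\right) = -254 - 59 \left(90 + 1\right) = -254 - 59 \cdot 91 = -254 - 5369 = -5623$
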